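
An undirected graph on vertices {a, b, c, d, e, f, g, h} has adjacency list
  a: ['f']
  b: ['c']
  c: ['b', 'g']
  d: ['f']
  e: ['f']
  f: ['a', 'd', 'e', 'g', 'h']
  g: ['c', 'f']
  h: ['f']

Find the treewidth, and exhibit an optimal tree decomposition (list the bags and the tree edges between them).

Treewidth 1.
One such decomposition:
Bags: B1 = {f, g}  B2 = {c, g}  B3 = {e, f}  B4 = {f, h}  B5 = {a, f}  B6 = {b, c}  B7 = {d, f}
Tree: B1–B2, B1–B3, B3–B4, B3–B5, B2–B6, B5–B7

The largest bag has 2 vertices, giving width 1; this decomposition certifies tw(G) ≤ 1. Since G has at least one edge (e.g. f–g), it is not an edgeless graph, so tw(G) ≥ 1. Therefore the treewidth is 1.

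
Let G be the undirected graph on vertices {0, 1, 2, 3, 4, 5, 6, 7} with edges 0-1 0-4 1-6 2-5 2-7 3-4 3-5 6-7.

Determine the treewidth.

A width-2 tree decomposition is:
Bags: B1 = {0, 3, 4}  B2 = {0, 3, 5}  B3 = {0, 2, 5}  B4 = {0, 2, 7}  B5 = {0, 6, 7}  B6 = {0, 1, 6}
Tree: B1–B2, B2–B3, B3–B4, B4–B5, B5–B6
Every bag has size at most 3, so the width is 3 − 1 = 2 and tw(G) ≤ 2. Since 0–4–3–5–2–7–6–1–0 is a cycle in G, G is not acyclic. Forests are exactly the graphs of treewidth ≤ 1, so tw(G) ≥ 2. The upper and lower bounds meet at 2, so that is the treewidth.

2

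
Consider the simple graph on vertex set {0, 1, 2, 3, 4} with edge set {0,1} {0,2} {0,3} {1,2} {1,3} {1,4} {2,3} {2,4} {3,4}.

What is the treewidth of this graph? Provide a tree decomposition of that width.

Treewidth 3.
One optimal decomposition is:
Bags: B1 = {1, 2, 3, 4}  B2 = {0, 1, 2, 3}
Tree: B1–B2

Each bag holds 4 vertices, so the decomposition has width 3, which upper-bounds the treewidth. For the lower bound, the 4 vertices {0, 1, 2, 3} are pairwise adjacent, and any tree decomposition puts a clique entirely inside one bag — forcing width ≥ 3. Therefore the treewidth is 3.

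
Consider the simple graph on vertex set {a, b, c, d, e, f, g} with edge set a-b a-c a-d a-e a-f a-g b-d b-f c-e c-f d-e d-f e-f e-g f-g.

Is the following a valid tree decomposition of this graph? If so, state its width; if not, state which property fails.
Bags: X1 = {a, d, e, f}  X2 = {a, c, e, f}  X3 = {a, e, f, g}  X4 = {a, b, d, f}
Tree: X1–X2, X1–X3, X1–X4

Yes; width 3.

Every vertex of G appears in some bag (union = {a, b, c, d, e, f, g}); every edge is covered by a bag; and for each vertex v the set of bags containing v is connected in the bag tree. The decomposition is therefore valid. The largest bag has 4 vertices, so the width is 3.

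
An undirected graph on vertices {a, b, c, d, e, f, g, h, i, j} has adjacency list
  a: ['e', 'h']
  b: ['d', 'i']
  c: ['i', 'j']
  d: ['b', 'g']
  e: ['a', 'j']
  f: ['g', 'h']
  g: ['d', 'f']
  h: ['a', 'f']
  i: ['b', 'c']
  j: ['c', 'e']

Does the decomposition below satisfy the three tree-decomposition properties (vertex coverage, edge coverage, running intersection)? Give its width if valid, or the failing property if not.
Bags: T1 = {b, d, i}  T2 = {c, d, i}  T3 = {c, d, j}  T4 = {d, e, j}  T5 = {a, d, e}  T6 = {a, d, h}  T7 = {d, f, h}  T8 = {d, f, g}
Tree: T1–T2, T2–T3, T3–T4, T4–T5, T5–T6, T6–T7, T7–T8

Vertex coverage: the bags together contain {a, b, c, d, e, f, g, h, i, j}, the full vertex set. Edge coverage: each edge of G has both endpoints in at least one bag. Running intersection: for every vertex, the bags containing it form a connected subtree. All three properties hold, so this is a valid tree decomposition of width max|bag| − 1 = 2, and hence tw(G) ≤ 2.

Yes; width 2.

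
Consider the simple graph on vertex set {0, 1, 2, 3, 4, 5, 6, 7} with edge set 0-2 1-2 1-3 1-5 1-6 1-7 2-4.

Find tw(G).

1

A width-1 tree decomposition is:
Bags: B1 = {1, 2}  B2 = {1, 7}  B3 = {1, 6}  B4 = {1, 5}  B5 = {1, 3}  B6 = {0, 2}  B7 = {2, 4}
Tree: B1–B2, B1–B3, B2–B4, B4–B5, B1–B6, B1–B7
Every bag has size at most 2, so the width is 2 − 1 = 1 and tw(G) ≤ 1. Any graph with an edge has treewidth ≥ 1, and G has the edge 2–1. Hence tw(G) = 1 exactly.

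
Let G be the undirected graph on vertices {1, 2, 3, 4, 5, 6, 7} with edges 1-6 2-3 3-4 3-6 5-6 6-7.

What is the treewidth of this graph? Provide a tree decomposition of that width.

Treewidth 1.
Bags: B1 = {1, 6}  B2 = {6, 7}  B3 = {3, 6}  B4 = {2, 3}  B5 = {5, 6}  B6 = {3, 4}
Tree: B1–B2, B1–B3, B3–B4, B2–B5, B3–B6

The largest bag has 2 vertices, giving width 1; this decomposition certifies tw(G) ≤ 1. G has an edge, so its treewidth is at least 1. Therefore the treewidth is 1.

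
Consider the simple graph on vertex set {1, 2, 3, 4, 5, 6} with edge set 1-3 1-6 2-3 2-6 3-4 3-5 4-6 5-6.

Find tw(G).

2

A width-2 tree decomposition is:
Bags: B1 = {1, 3, 6}  B2 = {3, 4, 6}  B3 = {2, 3, 6}  B4 = {3, 5, 6}
Tree: B1–B2, B2–B3, B3–B4
The largest bag has 3 vertices, giving width 2; this decomposition certifies tw(G) ≤ 2. Since 6–1–3–4–6 is a cycle in G, G is not acyclic. Forests are exactly the graphs of treewidth ≤ 1, so tw(G) ≥ 2. Combining the bounds, tw(G) = 2.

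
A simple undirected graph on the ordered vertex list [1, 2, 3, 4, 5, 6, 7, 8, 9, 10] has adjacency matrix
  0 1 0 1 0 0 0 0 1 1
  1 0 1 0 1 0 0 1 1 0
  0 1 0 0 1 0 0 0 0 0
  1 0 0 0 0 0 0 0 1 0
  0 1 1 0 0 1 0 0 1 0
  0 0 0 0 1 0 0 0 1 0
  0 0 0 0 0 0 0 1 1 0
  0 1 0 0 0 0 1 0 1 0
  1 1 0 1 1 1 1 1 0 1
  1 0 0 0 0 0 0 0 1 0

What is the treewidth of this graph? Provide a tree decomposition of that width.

The largest bag has 3 vertices, giving width 2; this decomposition certifies tw(G) ≤ 2. Conversely, {1, 2, 9} is a clique of size 3, and the vertices of any clique must share a bag in every tree decomposition; so some bag has ≥ 3 vertices and tw(G) ≥ 2. The upper and lower bounds meet at 2, so that is the treewidth.

Treewidth 2.
One such decomposition:
Bags: B1 = {2, 5, 9}  B2 = {5, 6, 9}  B3 = {1, 2, 9}  B4 = {1, 4, 9}  B5 = {2, 8, 9}  B6 = {1, 9, 10}  B7 = {2, 3, 5}  B8 = {7, 8, 9}
Tree: B1–B2, B1–B3, B3–B4, B3–B5, B4–B6, B1–B7, B5–B8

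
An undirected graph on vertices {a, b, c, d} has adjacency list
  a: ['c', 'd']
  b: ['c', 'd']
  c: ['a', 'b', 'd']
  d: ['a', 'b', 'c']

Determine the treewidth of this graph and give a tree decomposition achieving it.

Every bag has size at most 3, so the width is 3 − 1 = 2 and tw(G) ≤ 2. On the other hand G contains the 3-clique {a, c, d}. A clique must lie in a single bag of any decomposition, so no decomposition can have width below 2. Hence tw(G) = 2 exactly.

Treewidth 2.
One optimal decomposition is:
Bags: B1 = {a, c, d}  B2 = {b, c, d}
Tree: B1–B2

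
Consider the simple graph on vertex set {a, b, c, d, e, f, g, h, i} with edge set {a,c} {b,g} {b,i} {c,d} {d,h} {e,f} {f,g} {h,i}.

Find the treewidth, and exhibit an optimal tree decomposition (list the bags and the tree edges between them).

Each bag holds 2 vertices, so the decomposition has width 1, which upper-bounds the treewidth. Any graph with an edge has treewidth ≥ 1, and G has the edge a–c. Hence tw(G) = 1 exactly.

Treewidth 1.
One optimal decomposition is:
Bags: B1 = {a, c}  B2 = {c, d}  B3 = {d, h}  B4 = {h, i}  B5 = {b, i}  B6 = {b, g}  B7 = {f, g}  B8 = {e, f}
Tree: B1–B2, B2–B3, B3–B4, B4–B5, B5–B6, B6–B7, B7–B8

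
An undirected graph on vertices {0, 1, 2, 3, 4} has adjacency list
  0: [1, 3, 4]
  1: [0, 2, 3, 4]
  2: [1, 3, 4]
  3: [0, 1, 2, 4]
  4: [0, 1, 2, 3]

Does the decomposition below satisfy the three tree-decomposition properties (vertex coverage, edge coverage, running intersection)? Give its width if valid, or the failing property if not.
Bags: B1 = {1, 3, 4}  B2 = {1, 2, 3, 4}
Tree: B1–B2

No — vertex 0 appears in no bag.

A tree decomposition must satisfy three properties: every vertex lies in some bag; for every edge, both endpoints lie together in some bag; and for every vertex, the bags containing it form a connected subtree. Here vertex 0 appears in no bag, so the decomposition is invalid.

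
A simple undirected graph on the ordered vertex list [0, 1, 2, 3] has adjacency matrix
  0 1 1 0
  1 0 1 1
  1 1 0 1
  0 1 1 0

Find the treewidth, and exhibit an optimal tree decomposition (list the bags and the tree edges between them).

The largest bag has 3 vertices, giving width 2; this decomposition certifies tw(G) ≤ 2. On the other hand G contains the 3-clique {0, 1, 2}. A clique must lie in a single bag of any decomposition, so no decomposition can have width below 2. The upper and lower bounds meet at 2, so that is the treewidth.

Treewidth 2.
One such decomposition:
Bags: B1 = {1, 2, 3}  B2 = {0, 1, 2}
Tree: B1–B2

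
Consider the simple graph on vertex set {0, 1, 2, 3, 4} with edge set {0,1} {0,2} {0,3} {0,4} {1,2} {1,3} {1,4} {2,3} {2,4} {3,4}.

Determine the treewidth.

A width-4 tree decomposition is:
Bags: B1 = {0, 1, 2, 3, 4}
Tree: (single bag)
With just one bag of size 5, the width is 5 − 1 = 4, so tw(G) ≤ 4. Conversely, {0, 1, 2, 3, 4} is a clique of size 5, and the vertices of any clique must share a bag in every tree decomposition; so some bag has ≥ 5 vertices and tw(G) ≥ 4. Therefore the treewidth is 4.

4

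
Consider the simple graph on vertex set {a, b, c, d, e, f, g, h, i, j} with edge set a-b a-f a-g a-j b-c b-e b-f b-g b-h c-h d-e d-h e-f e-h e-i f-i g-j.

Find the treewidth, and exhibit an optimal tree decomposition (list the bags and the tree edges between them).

Each bag holds 3 vertices, so the decomposition has width 2, which upper-bounds the treewidth. Conversely, {d, e, h} is a clique of size 3, and the vertices of any clique must share a bag in every tree decomposition; so some bag has ≥ 3 vertices and tw(G) ≥ 2. Combining the bounds, tw(G) = 2.

Treewidth 2.
Bags: B1 = {b, e, h}  B2 = {d, e, h}  B3 = {b, e, f}  B4 = {b, c, h}  B5 = {a, b, f}  B6 = {e, f, i}  B7 = {a, b, g}  B8 = {a, g, j}
Tree: B1–B2, B1–B3, B1–B4, B3–B5, B3–B6, B5–B7, B7–B8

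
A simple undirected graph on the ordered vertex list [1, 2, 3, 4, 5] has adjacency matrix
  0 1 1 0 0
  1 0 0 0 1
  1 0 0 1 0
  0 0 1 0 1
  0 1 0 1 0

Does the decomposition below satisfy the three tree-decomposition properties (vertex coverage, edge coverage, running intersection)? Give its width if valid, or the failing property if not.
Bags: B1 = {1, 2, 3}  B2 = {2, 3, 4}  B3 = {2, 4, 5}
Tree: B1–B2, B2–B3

Yes; width 2.

Checking the three conditions: (i) the bags cover all of {1, 2, 3, 4, 5}; (ii) for each edge, some bag contains both endpoints; (iii) the bags containing any fixed vertex form a subtree. All hold, so the decomposition is valid with width 3 − 1 = 2.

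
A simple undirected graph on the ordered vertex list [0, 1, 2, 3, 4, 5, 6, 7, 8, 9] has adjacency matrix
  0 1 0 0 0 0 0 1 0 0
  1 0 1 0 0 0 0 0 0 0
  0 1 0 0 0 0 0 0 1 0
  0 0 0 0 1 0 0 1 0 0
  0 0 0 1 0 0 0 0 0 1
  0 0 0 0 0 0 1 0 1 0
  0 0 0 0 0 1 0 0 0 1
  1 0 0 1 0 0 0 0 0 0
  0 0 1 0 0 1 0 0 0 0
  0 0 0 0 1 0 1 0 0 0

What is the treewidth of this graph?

A width-2 tree decomposition is:
Bags: B1 = {1, 2, 8}  B2 = {0, 1, 8}  B3 = {0, 7, 8}  B4 = {3, 7, 8}  B5 = {3, 4, 8}  B6 = {4, 8, 9}  B7 = {6, 8, 9}  B8 = {5, 6, 8}
Tree: B1–B2, B2–B3, B3–B4, B4–B5, B5–B6, B6–B7, B7–B8
Each bag holds 3 vertices, so the decomposition has width 2, which upper-bounds the treewidth. The edges 8–2–1–0–7–3–4–9–6–5–8 form a cycle, so G is not a tree and its treewidth is at least 2. The upper and lower bounds meet at 2, so that is the treewidth.

2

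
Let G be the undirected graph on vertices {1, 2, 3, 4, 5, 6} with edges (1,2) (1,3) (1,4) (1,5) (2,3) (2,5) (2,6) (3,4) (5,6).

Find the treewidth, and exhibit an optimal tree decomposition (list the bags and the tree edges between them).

Treewidth 2.
One such decomposition:
Bags: B1 = {1, 2, 5}  B2 = {1, 2, 3}  B3 = {2, 5, 6}  B4 = {1, 3, 4}
Tree: B1–B2, B1–B3, B2–B4

Each bag holds 3 vertices, so the decomposition has width 2, which upper-bounds the treewidth. For the lower bound, the 3 vertices {1, 2, 3} are pairwise adjacent, and any tree decomposition puts a clique entirely inside one bag — forcing width ≥ 2. Therefore the treewidth is 2.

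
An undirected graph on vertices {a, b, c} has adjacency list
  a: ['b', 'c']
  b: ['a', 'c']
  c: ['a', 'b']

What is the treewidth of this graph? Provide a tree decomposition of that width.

Treewidth 2.
One such decomposition:
Bags: B1 = {a, b, c}
Tree: (single bag)

A single bag containing all 3 vertices is trivially a valid decomposition of width 2. On the other hand G contains the 3-clique {a, b, c}. A clique must lie in a single bag of any decomposition, so no decomposition can have width below 2. Therefore the treewidth is 2.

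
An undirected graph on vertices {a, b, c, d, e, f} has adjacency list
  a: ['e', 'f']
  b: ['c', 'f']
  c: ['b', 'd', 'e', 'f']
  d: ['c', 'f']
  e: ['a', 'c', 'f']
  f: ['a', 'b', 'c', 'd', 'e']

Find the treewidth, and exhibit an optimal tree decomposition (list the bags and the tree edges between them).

Treewidth 2.
One optimal decomposition is:
Bags: B1 = {a, e, f}  B2 = {c, e, f}  B3 = {b, c, f}  B4 = {c, d, f}
Tree: B1–B2, B2–B3, B3–B4

Each bag holds 3 vertices, so the decomposition has width 2, which upper-bounds the treewidth. On the other hand G contains the 3-clique {c, d, f}. A clique must lie in a single bag of any decomposition, so no decomposition can have width below 2. Combining the bounds, tw(G) = 2.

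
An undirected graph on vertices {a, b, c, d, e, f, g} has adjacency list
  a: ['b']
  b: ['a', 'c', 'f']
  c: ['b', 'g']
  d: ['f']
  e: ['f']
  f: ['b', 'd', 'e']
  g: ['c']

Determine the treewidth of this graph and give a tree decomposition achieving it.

Each bag holds 2 vertices, so the decomposition has width 1, which upper-bounds the treewidth. G has an edge, so its treewidth is at least 1. Therefore the treewidth is 1.

Treewidth 1.
One such decomposition:
Bags: B1 = {b, f}  B2 = {e, f}  B3 = {a, b}  B4 = {b, c}  B5 = {d, f}  B6 = {c, g}
Tree: B1–B2, B1–B3, B1–B4, B1–B5, B4–B6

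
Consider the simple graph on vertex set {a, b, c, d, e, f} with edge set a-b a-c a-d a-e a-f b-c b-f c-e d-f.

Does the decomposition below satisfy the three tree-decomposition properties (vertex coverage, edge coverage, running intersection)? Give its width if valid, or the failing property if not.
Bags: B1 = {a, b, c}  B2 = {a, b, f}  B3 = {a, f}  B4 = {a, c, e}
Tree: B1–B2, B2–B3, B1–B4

A tree decomposition must satisfy three properties: every vertex lies in some bag; for every edge, both endpoints lie together in some bag; and for every vertex, the bags containing it form a connected subtree. Here vertex d appears in no bag, so the decomposition is invalid.

No — vertex d appears in no bag.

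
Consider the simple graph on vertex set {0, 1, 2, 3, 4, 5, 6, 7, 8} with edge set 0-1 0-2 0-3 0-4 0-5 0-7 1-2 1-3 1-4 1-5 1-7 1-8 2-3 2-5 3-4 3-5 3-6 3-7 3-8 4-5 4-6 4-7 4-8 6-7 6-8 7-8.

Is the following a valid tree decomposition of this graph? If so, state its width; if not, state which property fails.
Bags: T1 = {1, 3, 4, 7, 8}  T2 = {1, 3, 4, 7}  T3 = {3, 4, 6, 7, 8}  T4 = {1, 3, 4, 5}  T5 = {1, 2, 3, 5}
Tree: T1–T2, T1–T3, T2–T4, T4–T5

A tree decomposition must satisfy three properties: every vertex lies in some bag; for every edge, both endpoints lie together in some bag; and for every vertex, the bags containing it form a connected subtree. Here vertex 0 appears in no bag, so the decomposition is invalid.

No — vertex 0 appears in no bag.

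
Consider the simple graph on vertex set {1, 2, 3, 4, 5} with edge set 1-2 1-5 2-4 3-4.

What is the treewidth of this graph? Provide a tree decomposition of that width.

Treewidth 1.
One such decomposition:
Bags: B1 = {3, 4}  B2 = {2, 4}  B3 = {1, 2}  B4 = {1, 5}
Tree: B1–B2, B2–B3, B3–B4

Each bag holds 2 vertices, so the decomposition has width 1, which upper-bounds the treewidth. G has an edge, so its treewidth is at least 1. The upper and lower bounds meet at 1, so that is the treewidth.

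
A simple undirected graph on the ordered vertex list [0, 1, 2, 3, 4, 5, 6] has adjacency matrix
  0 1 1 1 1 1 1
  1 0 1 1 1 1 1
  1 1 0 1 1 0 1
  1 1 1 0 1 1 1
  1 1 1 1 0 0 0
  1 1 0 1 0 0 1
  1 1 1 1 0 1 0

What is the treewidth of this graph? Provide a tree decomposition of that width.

Treewidth 4.
One optimal decomposition is:
Bags: B1 = {0, 1, 2, 3, 4}  B2 = {0, 1, 2, 3, 6}  B3 = {0, 1, 3, 5, 6}
Tree: B1–B2, B2–B3

The largest bag has 5 vertices, giving width 4; this decomposition certifies tw(G) ≤ 4. Conversely, {0, 1, 2, 3, 4} is a clique of size 5, and the vertices of any clique must share a bag in every tree decomposition; so some bag has ≥ 5 vertices and tw(G) ≥ 4. Combining the bounds, tw(G) = 4.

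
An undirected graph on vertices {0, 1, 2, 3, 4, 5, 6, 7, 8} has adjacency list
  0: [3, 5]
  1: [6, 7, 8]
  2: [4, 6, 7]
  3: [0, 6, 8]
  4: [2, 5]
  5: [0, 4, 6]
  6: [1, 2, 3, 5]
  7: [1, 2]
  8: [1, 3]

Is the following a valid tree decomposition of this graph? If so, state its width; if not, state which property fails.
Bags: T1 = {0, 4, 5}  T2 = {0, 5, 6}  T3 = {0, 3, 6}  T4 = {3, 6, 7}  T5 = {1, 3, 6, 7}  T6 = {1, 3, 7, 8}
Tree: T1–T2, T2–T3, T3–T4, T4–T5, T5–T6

No — vertex 2 appears in no bag.

A tree decomposition must satisfy three properties: every vertex lies in some bag; for every edge, both endpoints lie together in some bag; and for every vertex, the bags containing it form a connected subtree. Here vertex 2 appears in no bag, so the decomposition is invalid.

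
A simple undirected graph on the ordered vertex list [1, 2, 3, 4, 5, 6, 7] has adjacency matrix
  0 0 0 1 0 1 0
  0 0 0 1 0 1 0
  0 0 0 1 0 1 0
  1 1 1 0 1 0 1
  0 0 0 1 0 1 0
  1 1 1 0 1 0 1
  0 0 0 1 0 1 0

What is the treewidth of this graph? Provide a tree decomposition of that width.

Each bag holds 3 vertices, so the decomposition has width 2, which upper-bounds the treewidth. Since 6–1–4–2–6 is a cycle in G, G is not acyclic. Forests are exactly the graphs of treewidth ≤ 1, so tw(G) ≥ 2. Therefore the treewidth is 2.

Treewidth 2.
Bags: B1 = {1, 4, 6}  B2 = {2, 4, 6}  B3 = {4, 5, 6}  B4 = {3, 4, 6}  B5 = {4, 6, 7}
Tree: B1–B2, B2–B3, B3–B4, B4–B5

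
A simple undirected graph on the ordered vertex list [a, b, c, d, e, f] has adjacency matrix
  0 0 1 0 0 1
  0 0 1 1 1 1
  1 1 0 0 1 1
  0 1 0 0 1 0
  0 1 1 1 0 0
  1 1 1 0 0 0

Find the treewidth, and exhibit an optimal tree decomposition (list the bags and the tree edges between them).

The largest bag has 3 vertices, giving width 2; this decomposition certifies tw(G) ≤ 2. On the other hand G contains the 3-clique {b, d, e}. A clique must lie in a single bag of any decomposition, so no decomposition can have width below 2. Therefore the treewidth is 2.

Treewidth 2.
One optimal decomposition is:
Bags: B1 = {b, d, e}  B2 = {b, c, e}  B3 = {b, c, f}  B4 = {a, c, f}
Tree: B1–B2, B2–B3, B3–B4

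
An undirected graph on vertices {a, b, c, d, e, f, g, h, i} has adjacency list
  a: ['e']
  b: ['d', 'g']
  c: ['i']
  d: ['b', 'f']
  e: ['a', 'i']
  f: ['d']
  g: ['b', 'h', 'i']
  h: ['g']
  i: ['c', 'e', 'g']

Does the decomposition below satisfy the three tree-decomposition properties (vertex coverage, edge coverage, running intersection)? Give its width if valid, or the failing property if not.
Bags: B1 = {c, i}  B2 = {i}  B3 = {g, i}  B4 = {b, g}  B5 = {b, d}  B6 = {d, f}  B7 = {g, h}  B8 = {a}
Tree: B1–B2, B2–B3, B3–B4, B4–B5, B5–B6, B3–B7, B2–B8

A tree decomposition must satisfy three properties: every vertex lies in some bag; for every edge, both endpoints lie together in some bag; and for every vertex, the bags containing it form a connected subtree. Here vertex e appears in no bag, so the decomposition is invalid.

No — vertex e appears in no bag.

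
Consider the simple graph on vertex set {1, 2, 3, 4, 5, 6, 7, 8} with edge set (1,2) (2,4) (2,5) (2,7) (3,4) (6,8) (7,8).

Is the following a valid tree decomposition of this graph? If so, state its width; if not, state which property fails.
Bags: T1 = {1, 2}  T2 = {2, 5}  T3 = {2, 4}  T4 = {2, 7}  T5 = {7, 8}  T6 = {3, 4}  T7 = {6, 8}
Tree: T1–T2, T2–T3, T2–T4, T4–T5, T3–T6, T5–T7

Vertex coverage: the bags together contain {1, 2, 3, 4, 5, 6, 7, 8}, the full vertex set. Edge coverage: each edge of G has both endpoints in at least one bag. Running intersection: for every vertex, the bags containing it form a connected subtree. All three properties hold, so this is a valid tree decomposition of width max|bag| − 1 = 1, and hence tw(G) ≤ 1.

Yes; width 1.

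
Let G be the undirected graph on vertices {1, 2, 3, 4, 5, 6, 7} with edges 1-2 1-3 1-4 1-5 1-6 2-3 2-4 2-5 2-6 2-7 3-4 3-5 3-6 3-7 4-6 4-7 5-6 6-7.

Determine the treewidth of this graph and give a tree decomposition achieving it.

Treewidth 4.
One optimal decomposition is:
Bags: B1 = {1, 2, 3, 4, 6}  B2 = {2, 3, 4, 6, 7}  B3 = {1, 2, 3, 5, 6}
Tree: B1–B2, B1–B3

The largest bag has 5 vertices, giving width 4; this decomposition certifies tw(G) ≤ 4. For the lower bound, the 5 vertices {1, 2, 3, 4, 6} are pairwise adjacent, and any tree decomposition puts a clique entirely inside one bag — forcing width ≥ 4. Therefore the treewidth is 4.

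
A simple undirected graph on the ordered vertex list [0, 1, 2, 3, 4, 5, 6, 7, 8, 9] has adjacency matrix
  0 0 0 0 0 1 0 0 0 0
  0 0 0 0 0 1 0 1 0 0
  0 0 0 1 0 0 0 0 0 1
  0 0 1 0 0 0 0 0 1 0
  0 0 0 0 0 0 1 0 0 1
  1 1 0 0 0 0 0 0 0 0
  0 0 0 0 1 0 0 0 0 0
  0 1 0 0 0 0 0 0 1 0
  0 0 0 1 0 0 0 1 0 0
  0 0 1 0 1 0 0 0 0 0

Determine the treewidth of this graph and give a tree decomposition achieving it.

Each bag holds 2 vertices, so the decomposition has width 1, which upper-bounds the treewidth. Since G has at least one edge (e.g. 6–4), it is not an edgeless graph, so tw(G) ≥ 1. Hence tw(G) = 1 exactly.

Treewidth 1.
One optimal decomposition is:
Bags: B1 = {4, 6}  B2 = {4, 9}  B3 = {2, 9}  B4 = {2, 3}  B5 = {3, 8}  B6 = {7, 8}  B7 = {1, 7}  B8 = {1, 5}  B9 = {0, 5}
Tree: B1–B2, B2–B3, B3–B4, B4–B5, B5–B6, B6–B7, B7–B8, B8–B9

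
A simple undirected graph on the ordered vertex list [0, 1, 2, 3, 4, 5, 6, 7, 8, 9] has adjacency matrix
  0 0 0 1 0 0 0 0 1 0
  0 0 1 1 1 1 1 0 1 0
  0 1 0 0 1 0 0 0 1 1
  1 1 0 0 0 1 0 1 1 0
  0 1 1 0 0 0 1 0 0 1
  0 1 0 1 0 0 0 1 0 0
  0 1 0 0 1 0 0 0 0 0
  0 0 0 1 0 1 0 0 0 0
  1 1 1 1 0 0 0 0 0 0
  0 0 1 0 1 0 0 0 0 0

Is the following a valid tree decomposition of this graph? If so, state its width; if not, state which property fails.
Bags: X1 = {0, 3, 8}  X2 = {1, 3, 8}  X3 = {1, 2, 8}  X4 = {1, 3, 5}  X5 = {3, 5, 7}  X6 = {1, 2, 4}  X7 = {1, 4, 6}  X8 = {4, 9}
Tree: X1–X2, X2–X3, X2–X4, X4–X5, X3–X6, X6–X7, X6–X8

A tree decomposition must satisfy three properties: every vertex lies in some bag; for every edge, both endpoints lie together in some bag; and for every vertex, the bags containing it form a connected subtree. Here edge (2,9) lies in no bag, so the decomposition is invalid.

No — edge (2,9) lies in no bag.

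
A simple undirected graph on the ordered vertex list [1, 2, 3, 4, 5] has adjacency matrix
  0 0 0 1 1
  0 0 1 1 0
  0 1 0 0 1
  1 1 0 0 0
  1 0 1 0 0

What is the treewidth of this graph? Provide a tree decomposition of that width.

Treewidth 2.
One such decomposition:
Bags: B1 = {2, 3, 4}  B2 = {1, 3, 4}  B3 = {1, 3, 5}
Tree: B1–B2, B2–B3

Each bag holds 3 vertices, so the decomposition has width 2, which upper-bounds the treewidth. The edges 3–2–4–1–5–3 form a cycle, so G is not a tree and its treewidth is at least 2. Therefore the treewidth is 2.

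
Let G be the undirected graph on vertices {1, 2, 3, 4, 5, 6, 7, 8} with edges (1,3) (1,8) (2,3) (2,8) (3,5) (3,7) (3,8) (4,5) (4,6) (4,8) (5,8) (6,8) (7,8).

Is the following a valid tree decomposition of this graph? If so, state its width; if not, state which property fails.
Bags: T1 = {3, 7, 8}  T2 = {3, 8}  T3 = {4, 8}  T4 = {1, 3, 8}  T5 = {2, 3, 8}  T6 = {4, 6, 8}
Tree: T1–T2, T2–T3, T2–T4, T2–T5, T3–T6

No — vertex 5 appears in no bag.

A tree decomposition must satisfy three properties: every vertex lies in some bag; for every edge, both endpoints lie together in some bag; and for every vertex, the bags containing it form a connected subtree. Here vertex 5 appears in no bag, so the decomposition is invalid.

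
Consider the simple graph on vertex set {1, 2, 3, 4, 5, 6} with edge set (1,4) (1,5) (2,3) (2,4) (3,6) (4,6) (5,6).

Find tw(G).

A width-2 tree decomposition is:
Bags: B1 = {1, 4, 5}  B2 = {4, 5, 6}  B3 = {2, 4, 6}  B4 = {2, 3, 6}
Tree: B1–B2, B2–B3, B3–B4
The largest bag has 3 vertices, giving width 2; this decomposition certifies tw(G) ≤ 2. Since 1–5–6–4–1 is a cycle in G, G is not acyclic. Forests are exactly the graphs of treewidth ≤ 1, so tw(G) ≥ 2. Therefore the treewidth is 2.

2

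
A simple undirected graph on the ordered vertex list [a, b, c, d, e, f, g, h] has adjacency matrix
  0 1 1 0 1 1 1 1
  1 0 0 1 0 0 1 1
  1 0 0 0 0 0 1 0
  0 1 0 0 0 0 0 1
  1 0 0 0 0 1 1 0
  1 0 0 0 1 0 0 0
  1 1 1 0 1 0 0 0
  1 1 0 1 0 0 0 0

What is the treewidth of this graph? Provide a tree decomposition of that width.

Treewidth 2.
One such decomposition:
Bags: B1 = {a, e, g}  B2 = {a, c, g}  B3 = {a, e, f}  B4 = {a, b, g}  B5 = {a, b, h}  B6 = {b, d, h}
Tree: B1–B2, B1–B3, B2–B4, B4–B5, B5–B6

Every bag has size at most 3, so the width is 3 − 1 = 2 and tw(G) ≤ 2. For the lower bound, the 3 vertices {b, d, h} are pairwise adjacent, and any tree decomposition puts a clique entirely inside one bag — forcing width ≥ 2. Combining the bounds, tw(G) = 2.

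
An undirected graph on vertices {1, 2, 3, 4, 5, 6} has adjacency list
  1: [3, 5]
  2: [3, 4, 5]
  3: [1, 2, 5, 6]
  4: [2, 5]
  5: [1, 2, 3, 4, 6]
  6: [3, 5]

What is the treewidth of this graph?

2

A width-2 tree decomposition is:
Bags: B1 = {2, 3, 5}  B2 = {2, 4, 5}  B3 = {3, 5, 6}  B4 = {1, 3, 5}
Tree: B1–B2, B1–B3, B3–B4
Every bag has size at most 3, so the width is 3 − 1 = 2 and tw(G) ≤ 2. On the other hand G contains the 3-clique {1, 3, 5}. A clique must lie in a single bag of any decomposition, so no decomposition can have width below 2. Therefore the treewidth is 2.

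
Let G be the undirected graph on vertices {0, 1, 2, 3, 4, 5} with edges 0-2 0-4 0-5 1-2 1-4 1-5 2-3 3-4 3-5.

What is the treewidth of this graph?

3

A width-3 tree decomposition is:
Bags: B1 = {0, 2, 4, 5}  B2 = {1, 2, 4, 5}  B3 = {2, 3, 4, 5}
Tree: B1–B2, B2–B3
Each bag holds 4 vertices, so the decomposition has width 3, which upper-bounds the treewidth. For the lower bound: the 4 vertex sets {0,5}, {1,4}, {2}, {3} are disjoint, each induces a connected subgraph, and every pair is joined by at least one edge of G. Contracting each set to a single vertex therefore yields K_{4} as a minor, and since treewidth is minor-monotone, tw(G) ≥ tw(K_{4}) = 3. Combining the bounds, tw(G) = 3.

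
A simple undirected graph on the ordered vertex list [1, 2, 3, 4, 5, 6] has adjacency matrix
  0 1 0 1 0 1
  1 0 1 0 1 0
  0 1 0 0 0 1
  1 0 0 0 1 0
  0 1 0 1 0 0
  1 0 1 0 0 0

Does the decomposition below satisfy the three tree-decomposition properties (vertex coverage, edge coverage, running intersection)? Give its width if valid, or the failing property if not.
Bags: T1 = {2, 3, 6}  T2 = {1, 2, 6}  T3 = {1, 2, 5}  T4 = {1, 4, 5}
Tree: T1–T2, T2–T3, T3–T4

Yes; width 2.

Every vertex of G appears in some bag (union = {1, 2, 3, 4, 5, 6}); every edge is covered by a bag; and for each vertex v the set of bags containing v is connected in the bag tree. The decomposition is therefore valid. The largest bag has 3 vertices, so the width is 2.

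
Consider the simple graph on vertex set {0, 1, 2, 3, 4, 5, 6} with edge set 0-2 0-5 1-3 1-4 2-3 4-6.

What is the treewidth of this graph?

A width-1 tree decomposition is:
Bags: B1 = {0, 5}  B2 = {0, 2}  B3 = {2, 3}  B4 = {1, 3}  B5 = {1, 4}  B6 = {4, 6}
Tree: B1–B2, B2–B3, B3–B4, B4–B5, B5–B6
The largest bag has 2 vertices, giving width 1; this decomposition certifies tw(G) ≤ 1. G has an edge, so its treewidth is at least 1. Therefore the treewidth is 1.

1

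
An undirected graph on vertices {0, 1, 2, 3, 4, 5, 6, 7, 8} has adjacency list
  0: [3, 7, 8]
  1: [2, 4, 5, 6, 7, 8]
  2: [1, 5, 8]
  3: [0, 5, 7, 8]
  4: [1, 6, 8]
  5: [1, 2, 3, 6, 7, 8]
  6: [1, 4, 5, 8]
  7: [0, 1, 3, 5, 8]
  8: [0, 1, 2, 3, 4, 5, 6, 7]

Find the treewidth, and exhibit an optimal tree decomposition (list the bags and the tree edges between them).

Treewidth 3.
One such decomposition:
Bags: B1 = {1, 5, 7, 8}  B2 = {1, 5, 6, 8}  B3 = {1, 2, 5, 8}  B4 = {3, 5, 7, 8}  B5 = {1, 4, 6, 8}  B6 = {0, 3, 7, 8}
Tree: B1–B2, B2–B3, B1–B4, B2–B5, B4–B6

The largest bag has 4 vertices, giving width 3; this decomposition certifies tw(G) ≤ 3. For the lower bound, the 4 vertices {0, 3, 7, 8} are pairwise adjacent, and any tree decomposition puts a clique entirely inside one bag — forcing width ≥ 3. The upper and lower bounds meet at 3, so that is the treewidth.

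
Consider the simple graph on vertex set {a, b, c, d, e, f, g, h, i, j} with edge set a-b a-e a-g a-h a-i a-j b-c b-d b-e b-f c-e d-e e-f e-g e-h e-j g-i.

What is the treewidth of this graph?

2

A width-2 tree decomposition is:
Bags: B1 = {a, e, g}  B2 = {a, e, h}  B3 = {a, e, j}  B4 = {a, g, i}  B5 = {a, b, e}  B6 = {b, c, e}  B7 = {b, e, f}  B8 = {b, d, e}
Tree: B1–B2, B1–B3, B1–B4, B3–B5, B5–B6, B6–B7, B6–B8
Each bag holds 3 vertices, so the decomposition has width 2, which upper-bounds the treewidth. On the other hand G contains the 3-clique {a, e, g}. A clique must lie in a single bag of any decomposition, so no decomposition can have width below 2. Hence tw(G) = 2 exactly.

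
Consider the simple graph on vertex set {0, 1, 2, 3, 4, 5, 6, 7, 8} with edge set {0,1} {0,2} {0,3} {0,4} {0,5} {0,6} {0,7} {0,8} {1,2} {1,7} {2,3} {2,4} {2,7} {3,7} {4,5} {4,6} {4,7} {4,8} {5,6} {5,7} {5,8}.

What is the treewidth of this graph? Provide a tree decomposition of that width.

The largest bag has 4 vertices, giving width 3; this decomposition certifies tw(G) ≤ 3. Conversely, {0, 1, 2, 7} is a clique of size 4, and the vertices of any clique must share a bag in every tree decomposition; so some bag has ≥ 4 vertices and tw(G) ≥ 3. Hence tw(G) = 3 exactly.

Treewidth 3.
One such decomposition:
Bags: B1 = {0, 2, 4, 7}  B2 = {0, 4, 5, 7}  B3 = {0, 2, 3, 7}  B4 = {0, 4, 5, 6}  B5 = {0, 4, 5, 8}  B6 = {0, 1, 2, 7}
Tree: B1–B2, B1–B3, B2–B4, B2–B5, B3–B6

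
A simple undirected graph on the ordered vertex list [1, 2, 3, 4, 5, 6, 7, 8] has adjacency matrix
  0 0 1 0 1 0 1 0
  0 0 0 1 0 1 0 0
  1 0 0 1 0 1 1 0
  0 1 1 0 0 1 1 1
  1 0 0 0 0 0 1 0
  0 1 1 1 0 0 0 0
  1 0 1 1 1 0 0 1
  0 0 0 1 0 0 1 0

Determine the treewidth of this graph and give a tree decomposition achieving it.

The largest bag has 3 vertices, giving width 2; this decomposition certifies tw(G) ≤ 2. Conversely, {1, 3, 7} is a clique of size 3, and the vertices of any clique must share a bag in every tree decomposition; so some bag has ≥ 3 vertices and tw(G) ≥ 2. The upper and lower bounds meet at 2, so that is the treewidth.

Treewidth 2.
Bags: B1 = {3, 4, 6}  B2 = {3, 4, 7}  B3 = {4, 7, 8}  B4 = {2, 4, 6}  B5 = {1, 3, 7}  B6 = {1, 5, 7}
Tree: B1–B2, B2–B3, B1–B4, B2–B5, B5–B6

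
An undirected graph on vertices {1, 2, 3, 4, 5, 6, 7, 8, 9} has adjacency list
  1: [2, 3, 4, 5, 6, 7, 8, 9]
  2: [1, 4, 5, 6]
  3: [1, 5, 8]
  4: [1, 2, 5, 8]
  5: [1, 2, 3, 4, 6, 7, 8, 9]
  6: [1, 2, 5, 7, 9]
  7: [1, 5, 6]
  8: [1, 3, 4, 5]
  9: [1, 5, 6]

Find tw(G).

3

A width-3 tree decomposition is:
Bags: B1 = {1, 2, 4, 5}  B2 = {1, 2, 5, 6}  B3 = {1, 4, 5, 8}  B4 = {1, 5, 6, 7}  B5 = {1, 3, 5, 8}  B6 = {1, 5, 6, 9}
Tree: B1–B2, B1–B3, B2–B4, B3–B5, B2–B6
Each bag holds 4 vertices, so the decomposition has width 3, which upper-bounds the treewidth. For the lower bound, the 4 vertices {1, 3, 5, 8} are pairwise adjacent, and any tree decomposition puts a clique entirely inside one bag — forcing width ≥ 3. The upper and lower bounds meet at 3, so that is the treewidth.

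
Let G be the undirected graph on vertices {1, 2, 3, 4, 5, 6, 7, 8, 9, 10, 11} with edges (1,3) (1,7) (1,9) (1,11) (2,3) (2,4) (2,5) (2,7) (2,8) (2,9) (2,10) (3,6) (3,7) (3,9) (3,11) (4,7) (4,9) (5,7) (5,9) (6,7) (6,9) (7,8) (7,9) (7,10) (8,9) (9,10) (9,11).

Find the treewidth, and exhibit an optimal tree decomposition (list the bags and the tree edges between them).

Each bag holds 4 vertices, so the decomposition has width 3, which upper-bounds the treewidth. On the other hand G contains the 4-clique {1, 3, 9, 11}. A clique must lie in a single bag of any decomposition, so no decomposition can have width below 3. The upper and lower bounds meet at 3, so that is the treewidth.

Treewidth 3.
One optimal decomposition is:
Bags: B1 = {2, 7, 9, 10}  B2 = {2, 3, 7, 9}  B3 = {1, 3, 7, 9}  B4 = {3, 6, 7, 9}  B5 = {2, 5, 7, 9}  B6 = {2, 4, 7, 9}  B7 = {2, 7, 8, 9}  B8 = {1, 3, 9, 11}
Tree: B1–B2, B2–B3, B3–B4, B1–B5, B1–B6, B1–B7, B3–B8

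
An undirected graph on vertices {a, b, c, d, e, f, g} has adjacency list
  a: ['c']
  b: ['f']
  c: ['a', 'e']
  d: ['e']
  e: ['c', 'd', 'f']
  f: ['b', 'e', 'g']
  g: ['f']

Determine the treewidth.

1

A width-1 tree decomposition is:
Bags: B1 = {b, f}  B2 = {f, g}  B3 = {e, f}  B4 = {c, e}  B5 = {a, c}  B6 = {d, e}
Tree: B1–B2, B1–B3, B3–B4, B4–B5, B4–B6
The largest bag has 2 vertices, giving width 1; this decomposition certifies tw(G) ≤ 1. Any graph with an edge has treewidth ≥ 1, and G has the edge f–b. Combining the bounds, tw(G) = 1.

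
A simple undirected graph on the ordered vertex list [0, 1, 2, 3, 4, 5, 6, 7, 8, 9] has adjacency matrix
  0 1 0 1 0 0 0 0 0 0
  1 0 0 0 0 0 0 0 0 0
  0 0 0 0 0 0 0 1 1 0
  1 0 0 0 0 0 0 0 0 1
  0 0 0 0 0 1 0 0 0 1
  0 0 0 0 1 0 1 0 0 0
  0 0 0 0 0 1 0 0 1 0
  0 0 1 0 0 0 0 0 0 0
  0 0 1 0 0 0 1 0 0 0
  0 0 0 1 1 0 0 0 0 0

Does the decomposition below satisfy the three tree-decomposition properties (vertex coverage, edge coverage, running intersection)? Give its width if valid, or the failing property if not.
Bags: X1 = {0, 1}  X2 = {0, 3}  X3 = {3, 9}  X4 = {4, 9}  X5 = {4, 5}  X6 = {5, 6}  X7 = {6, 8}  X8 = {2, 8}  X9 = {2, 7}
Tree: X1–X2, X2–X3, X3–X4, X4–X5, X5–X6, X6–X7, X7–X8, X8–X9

Every vertex of G appears in some bag (union = {0, 1, 2, 3, 4, 5, 6, 7, 8, 9}); every edge is covered by a bag; and for each vertex v the set of bags containing v is connected in the bag tree. The decomposition is therefore valid. The largest bag has 2 vertices, so the width is 1.

Yes; width 1.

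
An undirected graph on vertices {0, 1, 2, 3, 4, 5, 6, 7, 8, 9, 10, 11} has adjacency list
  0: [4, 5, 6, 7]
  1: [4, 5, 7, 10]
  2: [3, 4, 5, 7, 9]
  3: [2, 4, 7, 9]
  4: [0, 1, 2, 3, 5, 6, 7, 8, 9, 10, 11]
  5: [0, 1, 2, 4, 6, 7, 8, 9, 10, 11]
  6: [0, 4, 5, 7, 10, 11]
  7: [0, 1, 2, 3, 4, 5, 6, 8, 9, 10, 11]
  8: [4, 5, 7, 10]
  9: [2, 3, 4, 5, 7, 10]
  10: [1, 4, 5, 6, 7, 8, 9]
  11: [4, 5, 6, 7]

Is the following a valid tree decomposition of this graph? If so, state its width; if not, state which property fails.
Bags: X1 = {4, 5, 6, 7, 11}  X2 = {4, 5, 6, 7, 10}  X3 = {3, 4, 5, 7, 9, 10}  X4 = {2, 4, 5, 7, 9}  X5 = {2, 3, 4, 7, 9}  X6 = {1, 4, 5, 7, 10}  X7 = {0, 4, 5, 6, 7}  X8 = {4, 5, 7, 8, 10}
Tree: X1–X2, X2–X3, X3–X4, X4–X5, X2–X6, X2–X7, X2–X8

A tree decomposition must satisfy three properties: every vertex lies in some bag; for every edge, both endpoints lie together in some bag; and for every vertex, the bags containing it form a connected subtree. Here bags containing vertex 3 are not connected in the tree, so the decomposition is invalid.

No — bags containing vertex 3 are not connected in the tree.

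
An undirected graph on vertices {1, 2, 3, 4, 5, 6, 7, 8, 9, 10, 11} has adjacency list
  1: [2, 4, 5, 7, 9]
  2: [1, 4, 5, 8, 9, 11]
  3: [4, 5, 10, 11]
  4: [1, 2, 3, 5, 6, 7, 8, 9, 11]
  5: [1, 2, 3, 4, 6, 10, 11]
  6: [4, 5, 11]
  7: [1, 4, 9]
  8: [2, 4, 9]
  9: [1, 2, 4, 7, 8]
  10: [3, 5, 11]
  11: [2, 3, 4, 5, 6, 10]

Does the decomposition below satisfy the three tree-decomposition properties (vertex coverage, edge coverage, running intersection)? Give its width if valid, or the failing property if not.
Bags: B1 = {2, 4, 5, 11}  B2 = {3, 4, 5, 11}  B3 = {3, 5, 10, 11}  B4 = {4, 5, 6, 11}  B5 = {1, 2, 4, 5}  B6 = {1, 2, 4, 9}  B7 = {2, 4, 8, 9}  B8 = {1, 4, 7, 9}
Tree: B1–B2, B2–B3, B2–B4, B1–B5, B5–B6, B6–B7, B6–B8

Vertex coverage: the bags together contain {1, 2, 3, 4, 5, 6, 7, 8, 9, 10, 11}, the full vertex set. Edge coverage: each edge of G has both endpoints in at least one bag. Running intersection: for every vertex, the bags containing it form a connected subtree. All three properties hold, so this is a valid tree decomposition of width max|bag| − 1 = 3, and hence tw(G) ≤ 3.

Yes; width 3.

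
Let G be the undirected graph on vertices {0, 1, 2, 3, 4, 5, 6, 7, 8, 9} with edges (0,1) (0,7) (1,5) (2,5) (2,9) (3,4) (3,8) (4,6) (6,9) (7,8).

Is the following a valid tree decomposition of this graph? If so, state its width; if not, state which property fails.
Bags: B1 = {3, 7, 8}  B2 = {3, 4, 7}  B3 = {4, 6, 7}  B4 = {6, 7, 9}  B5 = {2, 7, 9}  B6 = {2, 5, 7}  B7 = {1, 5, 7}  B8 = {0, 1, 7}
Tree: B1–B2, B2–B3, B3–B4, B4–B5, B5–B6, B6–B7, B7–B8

Checking the three conditions: (i) the bags cover all of {0, 1, 2, 3, 4, 5, 6, 7, 8, 9}; (ii) for each edge, some bag contains both endpoints; (iii) the bags containing any fixed vertex form a subtree. All hold, so the decomposition is valid with width 3 − 1 = 2.

Yes; width 2.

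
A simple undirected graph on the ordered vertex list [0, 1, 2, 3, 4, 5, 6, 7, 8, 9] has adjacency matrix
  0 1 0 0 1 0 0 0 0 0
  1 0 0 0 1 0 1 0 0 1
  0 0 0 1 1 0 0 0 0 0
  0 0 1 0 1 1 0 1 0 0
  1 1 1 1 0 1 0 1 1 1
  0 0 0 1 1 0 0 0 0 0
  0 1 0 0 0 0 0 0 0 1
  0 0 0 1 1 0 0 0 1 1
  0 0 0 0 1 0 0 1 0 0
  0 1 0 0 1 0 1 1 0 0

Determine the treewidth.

A width-2 tree decomposition is:
Bags: B1 = {3, 4, 7}  B2 = {4, 7, 8}  B3 = {4, 7, 9}  B4 = {1, 4, 9}  B5 = {2, 3, 4}  B6 = {3, 4, 5}  B7 = {0, 1, 4}  B8 = {1, 6, 9}
Tree: B1–B2, B1–B3, B3–B4, B1–B5, B1–B6, B4–B7, B4–B8
The largest bag has 3 vertices, giving width 2; this decomposition certifies tw(G) ≤ 2. On the other hand G contains the 3-clique {0, 1, 4}. A clique must lie in a single bag of any decomposition, so no decomposition can have width below 2. The upper and lower bounds meet at 2, so that is the treewidth.

2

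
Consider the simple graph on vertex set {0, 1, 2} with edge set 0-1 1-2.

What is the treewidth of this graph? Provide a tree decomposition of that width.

The largest bag has 2 vertices, giving width 1; this decomposition certifies tw(G) ≤ 1. Since G has at least one edge (e.g. 2–1), it is not an edgeless graph, so tw(G) ≥ 1. Therefore the treewidth is 1.

Treewidth 1.
One optimal decomposition is:
Bags: B1 = {1, 2}  B2 = {0, 1}
Tree: B1–B2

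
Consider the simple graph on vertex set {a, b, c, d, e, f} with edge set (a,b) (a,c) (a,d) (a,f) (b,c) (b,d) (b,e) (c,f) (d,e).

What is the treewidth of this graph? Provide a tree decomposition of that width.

The largest bag has 3 vertices, giving width 2; this decomposition certifies tw(G) ≤ 2. On the other hand G contains the 3-clique {b, d, e}. A clique must lie in a single bag of any decomposition, so no decomposition can have width below 2. Hence tw(G) = 2 exactly.

Treewidth 2.
Bags: B1 = {a, c, f}  B2 = {a, b, c}  B3 = {a, b, d}  B4 = {b, d, e}
Tree: B1–B2, B2–B3, B3–B4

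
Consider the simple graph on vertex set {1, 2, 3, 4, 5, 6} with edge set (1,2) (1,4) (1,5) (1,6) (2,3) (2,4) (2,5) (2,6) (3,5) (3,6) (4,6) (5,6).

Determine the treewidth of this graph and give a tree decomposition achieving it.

The largest bag has 4 vertices, giving width 3; this decomposition certifies tw(G) ≤ 3. On the other hand G contains the 4-clique {1, 2, 4, 6}. A clique must lie in a single bag of any decomposition, so no decomposition can have width below 3. Therefore the treewidth is 3.

Treewidth 3.
Bags: B1 = {1, 2, 5, 6}  B2 = {2, 3, 5, 6}  B3 = {1, 2, 4, 6}
Tree: B1–B2, B1–B3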